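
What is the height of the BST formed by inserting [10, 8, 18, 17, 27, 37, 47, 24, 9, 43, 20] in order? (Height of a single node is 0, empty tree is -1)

Insertion order: [10, 8, 18, 17, 27, 37, 47, 24, 9, 43, 20]
Tree (level-order array): [10, 8, 18, None, 9, 17, 27, None, None, None, None, 24, 37, 20, None, None, 47, None, None, 43]
Compute height bottom-up (empty subtree = -1):
  height(9) = 1 + max(-1, -1) = 0
  height(8) = 1 + max(-1, 0) = 1
  height(17) = 1 + max(-1, -1) = 0
  height(20) = 1 + max(-1, -1) = 0
  height(24) = 1 + max(0, -1) = 1
  height(43) = 1 + max(-1, -1) = 0
  height(47) = 1 + max(0, -1) = 1
  height(37) = 1 + max(-1, 1) = 2
  height(27) = 1 + max(1, 2) = 3
  height(18) = 1 + max(0, 3) = 4
  height(10) = 1 + max(1, 4) = 5
Height = 5


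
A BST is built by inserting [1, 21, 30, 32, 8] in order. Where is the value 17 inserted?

Starting tree (level order): [1, None, 21, 8, 30, None, None, None, 32]
Insertion path: 1 -> 21 -> 8
Result: insert 17 as right child of 8
Final tree (level order): [1, None, 21, 8, 30, None, 17, None, 32]


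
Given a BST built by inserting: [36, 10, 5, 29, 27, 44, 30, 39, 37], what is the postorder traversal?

Tree insertion order: [36, 10, 5, 29, 27, 44, 30, 39, 37]
Tree (level-order array): [36, 10, 44, 5, 29, 39, None, None, None, 27, 30, 37]
Postorder traversal: [5, 27, 30, 29, 10, 37, 39, 44, 36]


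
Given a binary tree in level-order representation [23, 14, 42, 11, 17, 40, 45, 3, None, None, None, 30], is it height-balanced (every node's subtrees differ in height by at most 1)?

Tree (level-order array): [23, 14, 42, 11, 17, 40, 45, 3, None, None, None, 30]
Definition: a tree is height-balanced if, at every node, |h(left) - h(right)| <= 1 (empty subtree has height -1).
Bottom-up per-node check:
  node 3: h_left=-1, h_right=-1, diff=0 [OK], height=0
  node 11: h_left=0, h_right=-1, diff=1 [OK], height=1
  node 17: h_left=-1, h_right=-1, diff=0 [OK], height=0
  node 14: h_left=1, h_right=0, diff=1 [OK], height=2
  node 30: h_left=-1, h_right=-1, diff=0 [OK], height=0
  node 40: h_left=0, h_right=-1, diff=1 [OK], height=1
  node 45: h_left=-1, h_right=-1, diff=0 [OK], height=0
  node 42: h_left=1, h_right=0, diff=1 [OK], height=2
  node 23: h_left=2, h_right=2, diff=0 [OK], height=3
All nodes satisfy the balance condition.
Result: Balanced


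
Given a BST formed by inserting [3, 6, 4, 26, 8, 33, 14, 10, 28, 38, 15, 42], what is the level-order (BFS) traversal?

Tree insertion order: [3, 6, 4, 26, 8, 33, 14, 10, 28, 38, 15, 42]
Tree (level-order array): [3, None, 6, 4, 26, None, None, 8, 33, None, 14, 28, 38, 10, 15, None, None, None, 42]
BFS from the root, enqueuing left then right child of each popped node:
  queue [3] -> pop 3, enqueue [6], visited so far: [3]
  queue [6] -> pop 6, enqueue [4, 26], visited so far: [3, 6]
  queue [4, 26] -> pop 4, enqueue [none], visited so far: [3, 6, 4]
  queue [26] -> pop 26, enqueue [8, 33], visited so far: [3, 6, 4, 26]
  queue [8, 33] -> pop 8, enqueue [14], visited so far: [3, 6, 4, 26, 8]
  queue [33, 14] -> pop 33, enqueue [28, 38], visited so far: [3, 6, 4, 26, 8, 33]
  queue [14, 28, 38] -> pop 14, enqueue [10, 15], visited so far: [3, 6, 4, 26, 8, 33, 14]
  queue [28, 38, 10, 15] -> pop 28, enqueue [none], visited so far: [3, 6, 4, 26, 8, 33, 14, 28]
  queue [38, 10, 15] -> pop 38, enqueue [42], visited so far: [3, 6, 4, 26, 8, 33, 14, 28, 38]
  queue [10, 15, 42] -> pop 10, enqueue [none], visited so far: [3, 6, 4, 26, 8, 33, 14, 28, 38, 10]
  queue [15, 42] -> pop 15, enqueue [none], visited so far: [3, 6, 4, 26, 8, 33, 14, 28, 38, 10, 15]
  queue [42] -> pop 42, enqueue [none], visited so far: [3, 6, 4, 26, 8, 33, 14, 28, 38, 10, 15, 42]
Result: [3, 6, 4, 26, 8, 33, 14, 28, 38, 10, 15, 42]


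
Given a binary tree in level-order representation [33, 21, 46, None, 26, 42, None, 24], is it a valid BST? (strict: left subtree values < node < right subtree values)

Level-order array: [33, 21, 46, None, 26, 42, None, 24]
Validate using subtree bounds (lo, hi): at each node, require lo < value < hi,
then recurse left with hi=value and right with lo=value.
Preorder trace (stopping at first violation):
  at node 33 with bounds (-inf, +inf): OK
  at node 21 with bounds (-inf, 33): OK
  at node 26 with bounds (21, 33): OK
  at node 24 with bounds (21, 26): OK
  at node 46 with bounds (33, +inf): OK
  at node 42 with bounds (33, 46): OK
No violation found at any node.
Result: Valid BST


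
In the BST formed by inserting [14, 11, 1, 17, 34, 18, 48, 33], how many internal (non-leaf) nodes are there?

Tree built from: [14, 11, 1, 17, 34, 18, 48, 33]
Tree (level-order array): [14, 11, 17, 1, None, None, 34, None, None, 18, 48, None, 33]
Rule: An internal node has at least one child.
Per-node child counts:
  node 14: 2 child(ren)
  node 11: 1 child(ren)
  node 1: 0 child(ren)
  node 17: 1 child(ren)
  node 34: 2 child(ren)
  node 18: 1 child(ren)
  node 33: 0 child(ren)
  node 48: 0 child(ren)
Matching nodes: [14, 11, 17, 34, 18]
Count of internal (non-leaf) nodes: 5


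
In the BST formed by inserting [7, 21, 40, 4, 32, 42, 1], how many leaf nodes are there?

Tree built from: [7, 21, 40, 4, 32, 42, 1]
Tree (level-order array): [7, 4, 21, 1, None, None, 40, None, None, 32, 42]
Rule: A leaf has 0 children.
Per-node child counts:
  node 7: 2 child(ren)
  node 4: 1 child(ren)
  node 1: 0 child(ren)
  node 21: 1 child(ren)
  node 40: 2 child(ren)
  node 32: 0 child(ren)
  node 42: 0 child(ren)
Matching nodes: [1, 32, 42]
Count of leaf nodes: 3


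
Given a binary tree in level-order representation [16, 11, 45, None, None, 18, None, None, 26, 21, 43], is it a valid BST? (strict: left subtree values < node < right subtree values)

Level-order array: [16, 11, 45, None, None, 18, None, None, 26, 21, 43]
Validate using subtree bounds (lo, hi): at each node, require lo < value < hi,
then recurse left with hi=value and right with lo=value.
Preorder trace (stopping at first violation):
  at node 16 with bounds (-inf, +inf): OK
  at node 11 with bounds (-inf, 16): OK
  at node 45 with bounds (16, +inf): OK
  at node 18 with bounds (16, 45): OK
  at node 26 with bounds (18, 45): OK
  at node 21 with bounds (18, 26): OK
  at node 43 with bounds (26, 45): OK
No violation found at any node.
Result: Valid BST


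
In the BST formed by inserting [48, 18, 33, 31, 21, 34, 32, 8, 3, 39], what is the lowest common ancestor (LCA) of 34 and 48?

Tree insertion order: [48, 18, 33, 31, 21, 34, 32, 8, 3, 39]
Tree (level-order array): [48, 18, None, 8, 33, 3, None, 31, 34, None, None, 21, 32, None, 39]
In a BST, the LCA of p=34, q=48 is the first node v on the
root-to-leaf path with p <= v <= q (go left if both < v, right if both > v).
Walk from root:
  at 48: 34 <= 48 <= 48, this is the LCA
LCA = 48


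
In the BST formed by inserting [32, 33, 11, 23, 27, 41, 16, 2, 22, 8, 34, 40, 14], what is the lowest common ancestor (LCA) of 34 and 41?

Tree insertion order: [32, 33, 11, 23, 27, 41, 16, 2, 22, 8, 34, 40, 14]
Tree (level-order array): [32, 11, 33, 2, 23, None, 41, None, 8, 16, 27, 34, None, None, None, 14, 22, None, None, None, 40]
In a BST, the LCA of p=34, q=41 is the first node v on the
root-to-leaf path with p <= v <= q (go left if both < v, right if both > v).
Walk from root:
  at 32: both 34 and 41 > 32, go right
  at 33: both 34 and 41 > 33, go right
  at 41: 34 <= 41 <= 41, this is the LCA
LCA = 41


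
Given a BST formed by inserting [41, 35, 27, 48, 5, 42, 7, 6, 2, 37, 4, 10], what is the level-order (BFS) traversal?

Tree insertion order: [41, 35, 27, 48, 5, 42, 7, 6, 2, 37, 4, 10]
Tree (level-order array): [41, 35, 48, 27, 37, 42, None, 5, None, None, None, None, None, 2, 7, None, 4, 6, 10]
BFS from the root, enqueuing left then right child of each popped node:
  queue [41] -> pop 41, enqueue [35, 48], visited so far: [41]
  queue [35, 48] -> pop 35, enqueue [27, 37], visited so far: [41, 35]
  queue [48, 27, 37] -> pop 48, enqueue [42], visited so far: [41, 35, 48]
  queue [27, 37, 42] -> pop 27, enqueue [5], visited so far: [41, 35, 48, 27]
  queue [37, 42, 5] -> pop 37, enqueue [none], visited so far: [41, 35, 48, 27, 37]
  queue [42, 5] -> pop 42, enqueue [none], visited so far: [41, 35, 48, 27, 37, 42]
  queue [5] -> pop 5, enqueue [2, 7], visited so far: [41, 35, 48, 27, 37, 42, 5]
  queue [2, 7] -> pop 2, enqueue [4], visited so far: [41, 35, 48, 27, 37, 42, 5, 2]
  queue [7, 4] -> pop 7, enqueue [6, 10], visited so far: [41, 35, 48, 27, 37, 42, 5, 2, 7]
  queue [4, 6, 10] -> pop 4, enqueue [none], visited so far: [41, 35, 48, 27, 37, 42, 5, 2, 7, 4]
  queue [6, 10] -> pop 6, enqueue [none], visited so far: [41, 35, 48, 27, 37, 42, 5, 2, 7, 4, 6]
  queue [10] -> pop 10, enqueue [none], visited so far: [41, 35, 48, 27, 37, 42, 5, 2, 7, 4, 6, 10]
Result: [41, 35, 48, 27, 37, 42, 5, 2, 7, 4, 6, 10]


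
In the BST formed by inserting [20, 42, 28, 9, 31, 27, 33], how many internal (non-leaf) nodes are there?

Tree built from: [20, 42, 28, 9, 31, 27, 33]
Tree (level-order array): [20, 9, 42, None, None, 28, None, 27, 31, None, None, None, 33]
Rule: An internal node has at least one child.
Per-node child counts:
  node 20: 2 child(ren)
  node 9: 0 child(ren)
  node 42: 1 child(ren)
  node 28: 2 child(ren)
  node 27: 0 child(ren)
  node 31: 1 child(ren)
  node 33: 0 child(ren)
Matching nodes: [20, 42, 28, 31]
Count of internal (non-leaf) nodes: 4


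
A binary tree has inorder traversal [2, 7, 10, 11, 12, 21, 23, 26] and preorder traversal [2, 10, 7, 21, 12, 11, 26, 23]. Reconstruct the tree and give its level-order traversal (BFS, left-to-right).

Inorder:  [2, 7, 10, 11, 12, 21, 23, 26]
Preorder: [2, 10, 7, 21, 12, 11, 26, 23]
Algorithm: preorder visits root first, so consume preorder in order;
for each root, split the current inorder slice at that value into
left-subtree inorder and right-subtree inorder, then recurse.
Recursive splits:
  root=2; inorder splits into left=[], right=[7, 10, 11, 12, 21, 23, 26]
  root=10; inorder splits into left=[7], right=[11, 12, 21, 23, 26]
  root=7; inorder splits into left=[], right=[]
  root=21; inorder splits into left=[11, 12], right=[23, 26]
  root=12; inorder splits into left=[11], right=[]
  root=11; inorder splits into left=[], right=[]
  root=26; inorder splits into left=[23], right=[]
  root=23; inorder splits into left=[], right=[]
Reconstructed level-order: [2, 10, 7, 21, 12, 26, 11, 23]


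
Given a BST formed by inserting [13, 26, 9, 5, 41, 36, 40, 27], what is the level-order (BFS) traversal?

Tree insertion order: [13, 26, 9, 5, 41, 36, 40, 27]
Tree (level-order array): [13, 9, 26, 5, None, None, 41, None, None, 36, None, 27, 40]
BFS from the root, enqueuing left then right child of each popped node:
  queue [13] -> pop 13, enqueue [9, 26], visited so far: [13]
  queue [9, 26] -> pop 9, enqueue [5], visited so far: [13, 9]
  queue [26, 5] -> pop 26, enqueue [41], visited so far: [13, 9, 26]
  queue [5, 41] -> pop 5, enqueue [none], visited so far: [13, 9, 26, 5]
  queue [41] -> pop 41, enqueue [36], visited so far: [13, 9, 26, 5, 41]
  queue [36] -> pop 36, enqueue [27, 40], visited so far: [13, 9, 26, 5, 41, 36]
  queue [27, 40] -> pop 27, enqueue [none], visited so far: [13, 9, 26, 5, 41, 36, 27]
  queue [40] -> pop 40, enqueue [none], visited so far: [13, 9, 26, 5, 41, 36, 27, 40]
Result: [13, 9, 26, 5, 41, 36, 27, 40]


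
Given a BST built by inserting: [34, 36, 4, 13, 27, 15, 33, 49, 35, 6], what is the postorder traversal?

Tree insertion order: [34, 36, 4, 13, 27, 15, 33, 49, 35, 6]
Tree (level-order array): [34, 4, 36, None, 13, 35, 49, 6, 27, None, None, None, None, None, None, 15, 33]
Postorder traversal: [6, 15, 33, 27, 13, 4, 35, 49, 36, 34]


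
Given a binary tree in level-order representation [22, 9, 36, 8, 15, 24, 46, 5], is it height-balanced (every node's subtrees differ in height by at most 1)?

Tree (level-order array): [22, 9, 36, 8, 15, 24, 46, 5]
Definition: a tree is height-balanced if, at every node, |h(left) - h(right)| <= 1 (empty subtree has height -1).
Bottom-up per-node check:
  node 5: h_left=-1, h_right=-1, diff=0 [OK], height=0
  node 8: h_left=0, h_right=-1, diff=1 [OK], height=1
  node 15: h_left=-1, h_right=-1, diff=0 [OK], height=0
  node 9: h_left=1, h_right=0, diff=1 [OK], height=2
  node 24: h_left=-1, h_right=-1, diff=0 [OK], height=0
  node 46: h_left=-1, h_right=-1, diff=0 [OK], height=0
  node 36: h_left=0, h_right=0, diff=0 [OK], height=1
  node 22: h_left=2, h_right=1, diff=1 [OK], height=3
All nodes satisfy the balance condition.
Result: Balanced


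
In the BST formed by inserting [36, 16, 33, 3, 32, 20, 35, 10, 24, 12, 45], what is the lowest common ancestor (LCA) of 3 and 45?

Tree insertion order: [36, 16, 33, 3, 32, 20, 35, 10, 24, 12, 45]
Tree (level-order array): [36, 16, 45, 3, 33, None, None, None, 10, 32, 35, None, 12, 20, None, None, None, None, None, None, 24]
In a BST, the LCA of p=3, q=45 is the first node v on the
root-to-leaf path with p <= v <= q (go left if both < v, right if both > v).
Walk from root:
  at 36: 3 <= 36 <= 45, this is the LCA
LCA = 36


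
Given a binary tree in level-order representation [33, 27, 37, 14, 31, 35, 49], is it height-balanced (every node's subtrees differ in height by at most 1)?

Tree (level-order array): [33, 27, 37, 14, 31, 35, 49]
Definition: a tree is height-balanced if, at every node, |h(left) - h(right)| <= 1 (empty subtree has height -1).
Bottom-up per-node check:
  node 14: h_left=-1, h_right=-1, diff=0 [OK], height=0
  node 31: h_left=-1, h_right=-1, diff=0 [OK], height=0
  node 27: h_left=0, h_right=0, diff=0 [OK], height=1
  node 35: h_left=-1, h_right=-1, diff=0 [OK], height=0
  node 49: h_left=-1, h_right=-1, diff=0 [OK], height=0
  node 37: h_left=0, h_right=0, diff=0 [OK], height=1
  node 33: h_left=1, h_right=1, diff=0 [OK], height=2
All nodes satisfy the balance condition.
Result: Balanced


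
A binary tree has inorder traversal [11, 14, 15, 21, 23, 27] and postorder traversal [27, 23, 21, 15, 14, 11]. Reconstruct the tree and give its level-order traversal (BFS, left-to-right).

Inorder:   [11, 14, 15, 21, 23, 27]
Postorder: [27, 23, 21, 15, 14, 11]
Algorithm: postorder visits root last, so walk postorder right-to-left;
each value is the root of the current inorder slice — split it at that
value, recurse on the right subtree first, then the left.
Recursive splits:
  root=11; inorder splits into left=[], right=[14, 15, 21, 23, 27]
  root=14; inorder splits into left=[], right=[15, 21, 23, 27]
  root=15; inorder splits into left=[], right=[21, 23, 27]
  root=21; inorder splits into left=[], right=[23, 27]
  root=23; inorder splits into left=[], right=[27]
  root=27; inorder splits into left=[], right=[]
Reconstructed level-order: [11, 14, 15, 21, 23, 27]


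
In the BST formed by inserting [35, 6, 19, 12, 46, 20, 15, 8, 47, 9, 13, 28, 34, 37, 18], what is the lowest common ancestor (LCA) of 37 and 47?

Tree insertion order: [35, 6, 19, 12, 46, 20, 15, 8, 47, 9, 13, 28, 34, 37, 18]
Tree (level-order array): [35, 6, 46, None, 19, 37, 47, 12, 20, None, None, None, None, 8, 15, None, 28, None, 9, 13, 18, None, 34]
In a BST, the LCA of p=37, q=47 is the first node v on the
root-to-leaf path with p <= v <= q (go left if both < v, right if both > v).
Walk from root:
  at 35: both 37 and 47 > 35, go right
  at 46: 37 <= 46 <= 47, this is the LCA
LCA = 46


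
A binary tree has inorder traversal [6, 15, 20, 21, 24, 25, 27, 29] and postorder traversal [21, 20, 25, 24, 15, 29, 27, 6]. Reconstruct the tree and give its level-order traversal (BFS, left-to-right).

Inorder:   [6, 15, 20, 21, 24, 25, 27, 29]
Postorder: [21, 20, 25, 24, 15, 29, 27, 6]
Algorithm: postorder visits root last, so walk postorder right-to-left;
each value is the root of the current inorder slice — split it at that
value, recurse on the right subtree first, then the left.
Recursive splits:
  root=6; inorder splits into left=[], right=[15, 20, 21, 24, 25, 27, 29]
  root=27; inorder splits into left=[15, 20, 21, 24, 25], right=[29]
  root=29; inorder splits into left=[], right=[]
  root=15; inorder splits into left=[], right=[20, 21, 24, 25]
  root=24; inorder splits into left=[20, 21], right=[25]
  root=25; inorder splits into left=[], right=[]
  root=20; inorder splits into left=[], right=[21]
  root=21; inorder splits into left=[], right=[]
Reconstructed level-order: [6, 27, 15, 29, 24, 20, 25, 21]


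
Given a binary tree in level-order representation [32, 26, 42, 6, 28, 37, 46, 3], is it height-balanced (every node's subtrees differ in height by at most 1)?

Tree (level-order array): [32, 26, 42, 6, 28, 37, 46, 3]
Definition: a tree is height-balanced if, at every node, |h(left) - h(right)| <= 1 (empty subtree has height -1).
Bottom-up per-node check:
  node 3: h_left=-1, h_right=-1, diff=0 [OK], height=0
  node 6: h_left=0, h_right=-1, diff=1 [OK], height=1
  node 28: h_left=-1, h_right=-1, diff=0 [OK], height=0
  node 26: h_left=1, h_right=0, diff=1 [OK], height=2
  node 37: h_left=-1, h_right=-1, diff=0 [OK], height=0
  node 46: h_left=-1, h_right=-1, diff=0 [OK], height=0
  node 42: h_left=0, h_right=0, diff=0 [OK], height=1
  node 32: h_left=2, h_right=1, diff=1 [OK], height=3
All nodes satisfy the balance condition.
Result: Balanced


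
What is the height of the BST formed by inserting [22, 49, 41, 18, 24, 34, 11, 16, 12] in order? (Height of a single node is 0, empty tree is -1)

Insertion order: [22, 49, 41, 18, 24, 34, 11, 16, 12]
Tree (level-order array): [22, 18, 49, 11, None, 41, None, None, 16, 24, None, 12, None, None, 34]
Compute height bottom-up (empty subtree = -1):
  height(12) = 1 + max(-1, -1) = 0
  height(16) = 1 + max(0, -1) = 1
  height(11) = 1 + max(-1, 1) = 2
  height(18) = 1 + max(2, -1) = 3
  height(34) = 1 + max(-1, -1) = 0
  height(24) = 1 + max(-1, 0) = 1
  height(41) = 1 + max(1, -1) = 2
  height(49) = 1 + max(2, -1) = 3
  height(22) = 1 + max(3, 3) = 4
Height = 4


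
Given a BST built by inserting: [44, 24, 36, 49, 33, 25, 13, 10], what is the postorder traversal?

Tree insertion order: [44, 24, 36, 49, 33, 25, 13, 10]
Tree (level-order array): [44, 24, 49, 13, 36, None, None, 10, None, 33, None, None, None, 25]
Postorder traversal: [10, 13, 25, 33, 36, 24, 49, 44]


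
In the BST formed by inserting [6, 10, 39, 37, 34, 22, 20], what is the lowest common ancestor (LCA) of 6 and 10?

Tree insertion order: [6, 10, 39, 37, 34, 22, 20]
Tree (level-order array): [6, None, 10, None, 39, 37, None, 34, None, 22, None, 20]
In a BST, the LCA of p=6, q=10 is the first node v on the
root-to-leaf path with p <= v <= q (go left if both < v, right if both > v).
Walk from root:
  at 6: 6 <= 6 <= 10, this is the LCA
LCA = 6


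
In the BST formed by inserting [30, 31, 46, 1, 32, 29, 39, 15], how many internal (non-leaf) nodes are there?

Tree built from: [30, 31, 46, 1, 32, 29, 39, 15]
Tree (level-order array): [30, 1, 31, None, 29, None, 46, 15, None, 32, None, None, None, None, 39]
Rule: An internal node has at least one child.
Per-node child counts:
  node 30: 2 child(ren)
  node 1: 1 child(ren)
  node 29: 1 child(ren)
  node 15: 0 child(ren)
  node 31: 1 child(ren)
  node 46: 1 child(ren)
  node 32: 1 child(ren)
  node 39: 0 child(ren)
Matching nodes: [30, 1, 29, 31, 46, 32]
Count of internal (non-leaf) nodes: 6


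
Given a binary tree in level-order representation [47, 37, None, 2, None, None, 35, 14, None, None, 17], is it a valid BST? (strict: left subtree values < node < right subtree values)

Level-order array: [47, 37, None, 2, None, None, 35, 14, None, None, 17]
Validate using subtree bounds (lo, hi): at each node, require lo < value < hi,
then recurse left with hi=value and right with lo=value.
Preorder trace (stopping at first violation):
  at node 47 with bounds (-inf, +inf): OK
  at node 37 with bounds (-inf, 47): OK
  at node 2 with bounds (-inf, 37): OK
  at node 35 with bounds (2, 37): OK
  at node 14 with bounds (2, 35): OK
  at node 17 with bounds (14, 35): OK
No violation found at any node.
Result: Valid BST


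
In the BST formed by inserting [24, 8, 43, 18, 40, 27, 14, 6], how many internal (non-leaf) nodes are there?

Tree built from: [24, 8, 43, 18, 40, 27, 14, 6]
Tree (level-order array): [24, 8, 43, 6, 18, 40, None, None, None, 14, None, 27]
Rule: An internal node has at least one child.
Per-node child counts:
  node 24: 2 child(ren)
  node 8: 2 child(ren)
  node 6: 0 child(ren)
  node 18: 1 child(ren)
  node 14: 0 child(ren)
  node 43: 1 child(ren)
  node 40: 1 child(ren)
  node 27: 0 child(ren)
Matching nodes: [24, 8, 18, 43, 40]
Count of internal (non-leaf) nodes: 5


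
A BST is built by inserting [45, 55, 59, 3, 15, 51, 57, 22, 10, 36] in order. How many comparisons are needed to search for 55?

Search path for 55: 45 -> 55
Found: True
Comparisons: 2


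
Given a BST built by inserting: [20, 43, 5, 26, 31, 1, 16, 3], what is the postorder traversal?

Tree insertion order: [20, 43, 5, 26, 31, 1, 16, 3]
Tree (level-order array): [20, 5, 43, 1, 16, 26, None, None, 3, None, None, None, 31]
Postorder traversal: [3, 1, 16, 5, 31, 26, 43, 20]


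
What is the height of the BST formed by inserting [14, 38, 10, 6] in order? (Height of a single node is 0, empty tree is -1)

Insertion order: [14, 38, 10, 6]
Tree (level-order array): [14, 10, 38, 6]
Compute height bottom-up (empty subtree = -1):
  height(6) = 1 + max(-1, -1) = 0
  height(10) = 1 + max(0, -1) = 1
  height(38) = 1 + max(-1, -1) = 0
  height(14) = 1 + max(1, 0) = 2
Height = 2


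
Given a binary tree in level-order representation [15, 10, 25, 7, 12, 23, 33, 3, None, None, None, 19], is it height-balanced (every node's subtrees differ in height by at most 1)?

Tree (level-order array): [15, 10, 25, 7, 12, 23, 33, 3, None, None, None, 19]
Definition: a tree is height-balanced if, at every node, |h(left) - h(right)| <= 1 (empty subtree has height -1).
Bottom-up per-node check:
  node 3: h_left=-1, h_right=-1, diff=0 [OK], height=0
  node 7: h_left=0, h_right=-1, diff=1 [OK], height=1
  node 12: h_left=-1, h_right=-1, diff=0 [OK], height=0
  node 10: h_left=1, h_right=0, diff=1 [OK], height=2
  node 19: h_left=-1, h_right=-1, diff=0 [OK], height=0
  node 23: h_left=0, h_right=-1, diff=1 [OK], height=1
  node 33: h_left=-1, h_right=-1, diff=0 [OK], height=0
  node 25: h_left=1, h_right=0, diff=1 [OK], height=2
  node 15: h_left=2, h_right=2, diff=0 [OK], height=3
All nodes satisfy the balance condition.
Result: Balanced


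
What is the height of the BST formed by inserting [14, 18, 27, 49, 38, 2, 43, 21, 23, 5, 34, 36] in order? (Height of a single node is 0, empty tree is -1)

Insertion order: [14, 18, 27, 49, 38, 2, 43, 21, 23, 5, 34, 36]
Tree (level-order array): [14, 2, 18, None, 5, None, 27, None, None, 21, 49, None, 23, 38, None, None, None, 34, 43, None, 36]
Compute height bottom-up (empty subtree = -1):
  height(5) = 1 + max(-1, -1) = 0
  height(2) = 1 + max(-1, 0) = 1
  height(23) = 1 + max(-1, -1) = 0
  height(21) = 1 + max(-1, 0) = 1
  height(36) = 1 + max(-1, -1) = 0
  height(34) = 1 + max(-1, 0) = 1
  height(43) = 1 + max(-1, -1) = 0
  height(38) = 1 + max(1, 0) = 2
  height(49) = 1 + max(2, -1) = 3
  height(27) = 1 + max(1, 3) = 4
  height(18) = 1 + max(-1, 4) = 5
  height(14) = 1 + max(1, 5) = 6
Height = 6


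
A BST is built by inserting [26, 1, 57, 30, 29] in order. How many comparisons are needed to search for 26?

Search path for 26: 26
Found: True
Comparisons: 1


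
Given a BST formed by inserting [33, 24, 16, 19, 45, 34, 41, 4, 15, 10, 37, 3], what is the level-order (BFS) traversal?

Tree insertion order: [33, 24, 16, 19, 45, 34, 41, 4, 15, 10, 37, 3]
Tree (level-order array): [33, 24, 45, 16, None, 34, None, 4, 19, None, 41, 3, 15, None, None, 37, None, None, None, 10]
BFS from the root, enqueuing left then right child of each popped node:
  queue [33] -> pop 33, enqueue [24, 45], visited so far: [33]
  queue [24, 45] -> pop 24, enqueue [16], visited so far: [33, 24]
  queue [45, 16] -> pop 45, enqueue [34], visited so far: [33, 24, 45]
  queue [16, 34] -> pop 16, enqueue [4, 19], visited so far: [33, 24, 45, 16]
  queue [34, 4, 19] -> pop 34, enqueue [41], visited so far: [33, 24, 45, 16, 34]
  queue [4, 19, 41] -> pop 4, enqueue [3, 15], visited so far: [33, 24, 45, 16, 34, 4]
  queue [19, 41, 3, 15] -> pop 19, enqueue [none], visited so far: [33, 24, 45, 16, 34, 4, 19]
  queue [41, 3, 15] -> pop 41, enqueue [37], visited so far: [33, 24, 45, 16, 34, 4, 19, 41]
  queue [3, 15, 37] -> pop 3, enqueue [none], visited so far: [33, 24, 45, 16, 34, 4, 19, 41, 3]
  queue [15, 37] -> pop 15, enqueue [10], visited so far: [33, 24, 45, 16, 34, 4, 19, 41, 3, 15]
  queue [37, 10] -> pop 37, enqueue [none], visited so far: [33, 24, 45, 16, 34, 4, 19, 41, 3, 15, 37]
  queue [10] -> pop 10, enqueue [none], visited so far: [33, 24, 45, 16, 34, 4, 19, 41, 3, 15, 37, 10]
Result: [33, 24, 45, 16, 34, 4, 19, 41, 3, 15, 37, 10]


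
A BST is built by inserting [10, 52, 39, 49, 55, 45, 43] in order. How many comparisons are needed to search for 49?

Search path for 49: 10 -> 52 -> 39 -> 49
Found: True
Comparisons: 4


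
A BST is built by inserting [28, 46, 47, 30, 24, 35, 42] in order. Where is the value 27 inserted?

Starting tree (level order): [28, 24, 46, None, None, 30, 47, None, 35, None, None, None, 42]
Insertion path: 28 -> 24
Result: insert 27 as right child of 24
Final tree (level order): [28, 24, 46, None, 27, 30, 47, None, None, None, 35, None, None, None, 42]


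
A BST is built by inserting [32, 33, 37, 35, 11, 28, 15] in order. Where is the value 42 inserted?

Starting tree (level order): [32, 11, 33, None, 28, None, 37, 15, None, 35]
Insertion path: 32 -> 33 -> 37
Result: insert 42 as right child of 37
Final tree (level order): [32, 11, 33, None, 28, None, 37, 15, None, 35, 42]


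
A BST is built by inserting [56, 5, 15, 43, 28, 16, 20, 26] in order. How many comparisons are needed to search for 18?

Search path for 18: 56 -> 5 -> 15 -> 43 -> 28 -> 16 -> 20
Found: False
Comparisons: 7


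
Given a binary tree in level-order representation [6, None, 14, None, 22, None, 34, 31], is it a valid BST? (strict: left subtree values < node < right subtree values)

Level-order array: [6, None, 14, None, 22, None, 34, 31]
Validate using subtree bounds (lo, hi): at each node, require lo < value < hi,
then recurse left with hi=value and right with lo=value.
Preorder trace (stopping at first violation):
  at node 6 with bounds (-inf, +inf): OK
  at node 14 with bounds (6, +inf): OK
  at node 22 with bounds (14, +inf): OK
  at node 34 with bounds (22, +inf): OK
  at node 31 with bounds (22, 34): OK
No violation found at any node.
Result: Valid BST


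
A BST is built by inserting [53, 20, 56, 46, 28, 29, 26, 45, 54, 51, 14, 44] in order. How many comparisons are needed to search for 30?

Search path for 30: 53 -> 20 -> 46 -> 28 -> 29 -> 45 -> 44
Found: False
Comparisons: 7


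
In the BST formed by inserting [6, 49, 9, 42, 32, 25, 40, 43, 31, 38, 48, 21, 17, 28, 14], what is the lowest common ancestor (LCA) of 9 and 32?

Tree insertion order: [6, 49, 9, 42, 32, 25, 40, 43, 31, 38, 48, 21, 17, 28, 14]
Tree (level-order array): [6, None, 49, 9, None, None, 42, 32, 43, 25, 40, None, 48, 21, 31, 38, None, None, None, 17, None, 28, None, None, None, 14]
In a BST, the LCA of p=9, q=32 is the first node v on the
root-to-leaf path with p <= v <= q (go left if both < v, right if both > v).
Walk from root:
  at 6: both 9 and 32 > 6, go right
  at 49: both 9 and 32 < 49, go left
  at 9: 9 <= 9 <= 32, this is the LCA
LCA = 9


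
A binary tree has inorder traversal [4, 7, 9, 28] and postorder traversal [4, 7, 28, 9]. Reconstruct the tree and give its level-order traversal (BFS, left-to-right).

Inorder:   [4, 7, 9, 28]
Postorder: [4, 7, 28, 9]
Algorithm: postorder visits root last, so walk postorder right-to-left;
each value is the root of the current inorder slice — split it at that
value, recurse on the right subtree first, then the left.
Recursive splits:
  root=9; inorder splits into left=[4, 7], right=[28]
  root=28; inorder splits into left=[], right=[]
  root=7; inorder splits into left=[4], right=[]
  root=4; inorder splits into left=[], right=[]
Reconstructed level-order: [9, 7, 28, 4]


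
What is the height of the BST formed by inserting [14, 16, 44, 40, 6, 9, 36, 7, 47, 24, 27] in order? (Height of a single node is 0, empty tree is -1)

Insertion order: [14, 16, 44, 40, 6, 9, 36, 7, 47, 24, 27]
Tree (level-order array): [14, 6, 16, None, 9, None, 44, 7, None, 40, 47, None, None, 36, None, None, None, 24, None, None, 27]
Compute height bottom-up (empty subtree = -1):
  height(7) = 1 + max(-1, -1) = 0
  height(9) = 1 + max(0, -1) = 1
  height(6) = 1 + max(-1, 1) = 2
  height(27) = 1 + max(-1, -1) = 0
  height(24) = 1 + max(-1, 0) = 1
  height(36) = 1 + max(1, -1) = 2
  height(40) = 1 + max(2, -1) = 3
  height(47) = 1 + max(-1, -1) = 0
  height(44) = 1 + max(3, 0) = 4
  height(16) = 1 + max(-1, 4) = 5
  height(14) = 1 + max(2, 5) = 6
Height = 6


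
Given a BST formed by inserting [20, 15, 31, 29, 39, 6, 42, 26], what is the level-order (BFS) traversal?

Tree insertion order: [20, 15, 31, 29, 39, 6, 42, 26]
Tree (level-order array): [20, 15, 31, 6, None, 29, 39, None, None, 26, None, None, 42]
BFS from the root, enqueuing left then right child of each popped node:
  queue [20] -> pop 20, enqueue [15, 31], visited so far: [20]
  queue [15, 31] -> pop 15, enqueue [6], visited so far: [20, 15]
  queue [31, 6] -> pop 31, enqueue [29, 39], visited so far: [20, 15, 31]
  queue [6, 29, 39] -> pop 6, enqueue [none], visited so far: [20, 15, 31, 6]
  queue [29, 39] -> pop 29, enqueue [26], visited so far: [20, 15, 31, 6, 29]
  queue [39, 26] -> pop 39, enqueue [42], visited so far: [20, 15, 31, 6, 29, 39]
  queue [26, 42] -> pop 26, enqueue [none], visited so far: [20, 15, 31, 6, 29, 39, 26]
  queue [42] -> pop 42, enqueue [none], visited so far: [20, 15, 31, 6, 29, 39, 26, 42]
Result: [20, 15, 31, 6, 29, 39, 26, 42]


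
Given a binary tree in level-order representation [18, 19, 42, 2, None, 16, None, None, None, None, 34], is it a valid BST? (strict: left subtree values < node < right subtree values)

Level-order array: [18, 19, 42, 2, None, 16, None, None, None, None, 34]
Validate using subtree bounds (lo, hi): at each node, require lo < value < hi,
then recurse left with hi=value and right with lo=value.
Preorder trace (stopping at first violation):
  at node 18 with bounds (-inf, +inf): OK
  at node 19 with bounds (-inf, 18): VIOLATION
Node 19 violates its bound: not (-inf < 19 < 18).
Result: Not a valid BST


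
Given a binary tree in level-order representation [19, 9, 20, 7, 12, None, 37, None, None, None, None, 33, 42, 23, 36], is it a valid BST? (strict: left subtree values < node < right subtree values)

Level-order array: [19, 9, 20, 7, 12, None, 37, None, None, None, None, 33, 42, 23, 36]
Validate using subtree bounds (lo, hi): at each node, require lo < value < hi,
then recurse left with hi=value and right with lo=value.
Preorder trace (stopping at first violation):
  at node 19 with bounds (-inf, +inf): OK
  at node 9 with bounds (-inf, 19): OK
  at node 7 with bounds (-inf, 9): OK
  at node 12 with bounds (9, 19): OK
  at node 20 with bounds (19, +inf): OK
  at node 37 with bounds (20, +inf): OK
  at node 33 with bounds (20, 37): OK
  at node 23 with bounds (20, 33): OK
  at node 36 with bounds (33, 37): OK
  at node 42 with bounds (37, +inf): OK
No violation found at any node.
Result: Valid BST


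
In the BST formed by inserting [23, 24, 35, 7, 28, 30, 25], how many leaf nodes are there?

Tree built from: [23, 24, 35, 7, 28, 30, 25]
Tree (level-order array): [23, 7, 24, None, None, None, 35, 28, None, 25, 30]
Rule: A leaf has 0 children.
Per-node child counts:
  node 23: 2 child(ren)
  node 7: 0 child(ren)
  node 24: 1 child(ren)
  node 35: 1 child(ren)
  node 28: 2 child(ren)
  node 25: 0 child(ren)
  node 30: 0 child(ren)
Matching nodes: [7, 25, 30]
Count of leaf nodes: 3


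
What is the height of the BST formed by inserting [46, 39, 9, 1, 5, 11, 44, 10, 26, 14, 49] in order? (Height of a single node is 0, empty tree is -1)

Insertion order: [46, 39, 9, 1, 5, 11, 44, 10, 26, 14, 49]
Tree (level-order array): [46, 39, 49, 9, 44, None, None, 1, 11, None, None, None, 5, 10, 26, None, None, None, None, 14]
Compute height bottom-up (empty subtree = -1):
  height(5) = 1 + max(-1, -1) = 0
  height(1) = 1 + max(-1, 0) = 1
  height(10) = 1 + max(-1, -1) = 0
  height(14) = 1 + max(-1, -1) = 0
  height(26) = 1 + max(0, -1) = 1
  height(11) = 1 + max(0, 1) = 2
  height(9) = 1 + max(1, 2) = 3
  height(44) = 1 + max(-1, -1) = 0
  height(39) = 1 + max(3, 0) = 4
  height(49) = 1 + max(-1, -1) = 0
  height(46) = 1 + max(4, 0) = 5
Height = 5


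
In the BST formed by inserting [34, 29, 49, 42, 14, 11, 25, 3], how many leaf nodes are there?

Tree built from: [34, 29, 49, 42, 14, 11, 25, 3]
Tree (level-order array): [34, 29, 49, 14, None, 42, None, 11, 25, None, None, 3]
Rule: A leaf has 0 children.
Per-node child counts:
  node 34: 2 child(ren)
  node 29: 1 child(ren)
  node 14: 2 child(ren)
  node 11: 1 child(ren)
  node 3: 0 child(ren)
  node 25: 0 child(ren)
  node 49: 1 child(ren)
  node 42: 0 child(ren)
Matching nodes: [3, 25, 42]
Count of leaf nodes: 3


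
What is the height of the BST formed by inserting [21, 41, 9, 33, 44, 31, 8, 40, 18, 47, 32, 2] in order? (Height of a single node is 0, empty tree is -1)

Insertion order: [21, 41, 9, 33, 44, 31, 8, 40, 18, 47, 32, 2]
Tree (level-order array): [21, 9, 41, 8, 18, 33, 44, 2, None, None, None, 31, 40, None, 47, None, None, None, 32]
Compute height bottom-up (empty subtree = -1):
  height(2) = 1 + max(-1, -1) = 0
  height(8) = 1 + max(0, -1) = 1
  height(18) = 1 + max(-1, -1) = 0
  height(9) = 1 + max(1, 0) = 2
  height(32) = 1 + max(-1, -1) = 0
  height(31) = 1 + max(-1, 0) = 1
  height(40) = 1 + max(-1, -1) = 0
  height(33) = 1 + max(1, 0) = 2
  height(47) = 1 + max(-1, -1) = 0
  height(44) = 1 + max(-1, 0) = 1
  height(41) = 1 + max(2, 1) = 3
  height(21) = 1 + max(2, 3) = 4
Height = 4


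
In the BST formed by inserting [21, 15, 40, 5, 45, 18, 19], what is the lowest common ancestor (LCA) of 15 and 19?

Tree insertion order: [21, 15, 40, 5, 45, 18, 19]
Tree (level-order array): [21, 15, 40, 5, 18, None, 45, None, None, None, 19]
In a BST, the LCA of p=15, q=19 is the first node v on the
root-to-leaf path with p <= v <= q (go left if both < v, right if both > v).
Walk from root:
  at 21: both 15 and 19 < 21, go left
  at 15: 15 <= 15 <= 19, this is the LCA
LCA = 15


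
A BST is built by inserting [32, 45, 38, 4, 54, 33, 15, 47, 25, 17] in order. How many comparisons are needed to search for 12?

Search path for 12: 32 -> 4 -> 15
Found: False
Comparisons: 3


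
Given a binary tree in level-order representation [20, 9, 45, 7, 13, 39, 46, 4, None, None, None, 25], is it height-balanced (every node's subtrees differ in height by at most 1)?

Tree (level-order array): [20, 9, 45, 7, 13, 39, 46, 4, None, None, None, 25]
Definition: a tree is height-balanced if, at every node, |h(left) - h(right)| <= 1 (empty subtree has height -1).
Bottom-up per-node check:
  node 4: h_left=-1, h_right=-1, diff=0 [OK], height=0
  node 7: h_left=0, h_right=-1, diff=1 [OK], height=1
  node 13: h_left=-1, h_right=-1, diff=0 [OK], height=0
  node 9: h_left=1, h_right=0, diff=1 [OK], height=2
  node 25: h_left=-1, h_right=-1, diff=0 [OK], height=0
  node 39: h_left=0, h_right=-1, diff=1 [OK], height=1
  node 46: h_left=-1, h_right=-1, diff=0 [OK], height=0
  node 45: h_left=1, h_right=0, diff=1 [OK], height=2
  node 20: h_left=2, h_right=2, diff=0 [OK], height=3
All nodes satisfy the balance condition.
Result: Balanced


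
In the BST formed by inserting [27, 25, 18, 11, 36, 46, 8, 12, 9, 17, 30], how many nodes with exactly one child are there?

Tree built from: [27, 25, 18, 11, 36, 46, 8, 12, 9, 17, 30]
Tree (level-order array): [27, 25, 36, 18, None, 30, 46, 11, None, None, None, None, None, 8, 12, None, 9, None, 17]
Rule: These are nodes with exactly 1 non-null child.
Per-node child counts:
  node 27: 2 child(ren)
  node 25: 1 child(ren)
  node 18: 1 child(ren)
  node 11: 2 child(ren)
  node 8: 1 child(ren)
  node 9: 0 child(ren)
  node 12: 1 child(ren)
  node 17: 0 child(ren)
  node 36: 2 child(ren)
  node 30: 0 child(ren)
  node 46: 0 child(ren)
Matching nodes: [25, 18, 8, 12]
Count of nodes with exactly one child: 4


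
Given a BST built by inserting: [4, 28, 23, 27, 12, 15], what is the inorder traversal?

Tree insertion order: [4, 28, 23, 27, 12, 15]
Tree (level-order array): [4, None, 28, 23, None, 12, 27, None, 15]
Inorder traversal: [4, 12, 15, 23, 27, 28]


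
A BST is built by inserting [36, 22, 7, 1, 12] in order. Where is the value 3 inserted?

Starting tree (level order): [36, 22, None, 7, None, 1, 12]
Insertion path: 36 -> 22 -> 7 -> 1
Result: insert 3 as right child of 1
Final tree (level order): [36, 22, None, 7, None, 1, 12, None, 3]


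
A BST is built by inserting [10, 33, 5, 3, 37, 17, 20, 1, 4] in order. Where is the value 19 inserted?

Starting tree (level order): [10, 5, 33, 3, None, 17, 37, 1, 4, None, 20]
Insertion path: 10 -> 33 -> 17 -> 20
Result: insert 19 as left child of 20
Final tree (level order): [10, 5, 33, 3, None, 17, 37, 1, 4, None, 20, None, None, None, None, None, None, 19]


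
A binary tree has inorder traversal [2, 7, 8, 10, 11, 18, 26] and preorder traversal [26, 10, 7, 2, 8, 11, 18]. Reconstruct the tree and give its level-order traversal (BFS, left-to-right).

Inorder:  [2, 7, 8, 10, 11, 18, 26]
Preorder: [26, 10, 7, 2, 8, 11, 18]
Algorithm: preorder visits root first, so consume preorder in order;
for each root, split the current inorder slice at that value into
left-subtree inorder and right-subtree inorder, then recurse.
Recursive splits:
  root=26; inorder splits into left=[2, 7, 8, 10, 11, 18], right=[]
  root=10; inorder splits into left=[2, 7, 8], right=[11, 18]
  root=7; inorder splits into left=[2], right=[8]
  root=2; inorder splits into left=[], right=[]
  root=8; inorder splits into left=[], right=[]
  root=11; inorder splits into left=[], right=[18]
  root=18; inorder splits into left=[], right=[]
Reconstructed level-order: [26, 10, 7, 11, 2, 8, 18]


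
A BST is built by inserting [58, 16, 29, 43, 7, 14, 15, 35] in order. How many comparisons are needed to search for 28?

Search path for 28: 58 -> 16 -> 29
Found: False
Comparisons: 3


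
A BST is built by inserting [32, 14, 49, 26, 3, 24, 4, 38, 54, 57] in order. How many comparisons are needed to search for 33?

Search path for 33: 32 -> 49 -> 38
Found: False
Comparisons: 3


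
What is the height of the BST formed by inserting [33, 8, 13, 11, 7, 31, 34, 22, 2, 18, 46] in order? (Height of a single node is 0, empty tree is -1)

Insertion order: [33, 8, 13, 11, 7, 31, 34, 22, 2, 18, 46]
Tree (level-order array): [33, 8, 34, 7, 13, None, 46, 2, None, 11, 31, None, None, None, None, None, None, 22, None, 18]
Compute height bottom-up (empty subtree = -1):
  height(2) = 1 + max(-1, -1) = 0
  height(7) = 1 + max(0, -1) = 1
  height(11) = 1 + max(-1, -1) = 0
  height(18) = 1 + max(-1, -1) = 0
  height(22) = 1 + max(0, -1) = 1
  height(31) = 1 + max(1, -1) = 2
  height(13) = 1 + max(0, 2) = 3
  height(8) = 1 + max(1, 3) = 4
  height(46) = 1 + max(-1, -1) = 0
  height(34) = 1 + max(-1, 0) = 1
  height(33) = 1 + max(4, 1) = 5
Height = 5


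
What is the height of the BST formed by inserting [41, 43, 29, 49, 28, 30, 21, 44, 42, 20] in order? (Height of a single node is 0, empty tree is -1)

Insertion order: [41, 43, 29, 49, 28, 30, 21, 44, 42, 20]
Tree (level-order array): [41, 29, 43, 28, 30, 42, 49, 21, None, None, None, None, None, 44, None, 20]
Compute height bottom-up (empty subtree = -1):
  height(20) = 1 + max(-1, -1) = 0
  height(21) = 1 + max(0, -1) = 1
  height(28) = 1 + max(1, -1) = 2
  height(30) = 1 + max(-1, -1) = 0
  height(29) = 1 + max(2, 0) = 3
  height(42) = 1 + max(-1, -1) = 0
  height(44) = 1 + max(-1, -1) = 0
  height(49) = 1 + max(0, -1) = 1
  height(43) = 1 + max(0, 1) = 2
  height(41) = 1 + max(3, 2) = 4
Height = 4
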